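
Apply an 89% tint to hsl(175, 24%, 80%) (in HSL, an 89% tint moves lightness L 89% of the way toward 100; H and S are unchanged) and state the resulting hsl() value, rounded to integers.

hsl(175, 24%, 98%)

L moves 89% from 80 toward 100: 80 + 17.8 = 97.8 → 98.
H and S are unchanged.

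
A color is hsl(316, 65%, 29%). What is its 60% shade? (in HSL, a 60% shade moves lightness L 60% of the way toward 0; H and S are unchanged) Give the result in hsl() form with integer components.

L moves 60% from 29 toward 0: 29 − 17.4 = 11.6 → 12.
H and S are unchanged.

hsl(316, 65%, 12%)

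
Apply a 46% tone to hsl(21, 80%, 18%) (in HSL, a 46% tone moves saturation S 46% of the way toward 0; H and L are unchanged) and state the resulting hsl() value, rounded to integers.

hsl(21, 43%, 18%)

S moves 46% from 80 toward 0: 80 − 36.8 = 43.2 → 43.
H and L are unchanged.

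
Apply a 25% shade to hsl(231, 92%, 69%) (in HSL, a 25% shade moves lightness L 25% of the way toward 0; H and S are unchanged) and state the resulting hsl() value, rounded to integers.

hsl(231, 92%, 52%)

L moves 25% from 69 toward 0: 69 − 17.25 = 51.75 → 52.
H and S are unchanged.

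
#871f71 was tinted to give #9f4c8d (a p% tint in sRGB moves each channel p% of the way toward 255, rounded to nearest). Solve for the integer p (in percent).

#871f71 is rgb(135, 31, 113); #9f4c8d is rgb(159, 76, 141).
On the G channel (widest range): 76 ≈ 31 + (p/100)(255 − 31), so p ≈ 100×(76 − 31)/(255 − 31) = 4500/224 = 20.09.
p = 20 reproduces all three channels after rounding.

20%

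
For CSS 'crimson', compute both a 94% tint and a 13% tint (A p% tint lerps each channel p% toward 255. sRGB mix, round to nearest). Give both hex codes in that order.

#fdf1f3, #e13355

CSS crimson is rgb(220, 20, 60).
94% tint:
  R: 220 + 0.94×(255−220) = 220 + 32.9 = 252.9 → 253
  G: 20 + 220.9 = 240.9 → 241
  B: 60 + 0.94×(255−60) = 60 + 183.3 = 243.3 → 243
  → #fdf1f3
13% tint:
  R: 220 + 0.13×(255−220) = 220 + 4.55 = 224.55 → 225
  G: 20 + 30.55 = 50.55 → 51
  B: 60 + 0.13×(255−60) = 60 + 25.35 = 85.35 → 85
  → #e13355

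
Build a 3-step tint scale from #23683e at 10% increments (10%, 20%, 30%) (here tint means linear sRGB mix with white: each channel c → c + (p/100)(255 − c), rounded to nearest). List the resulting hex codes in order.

#23683e is rgb(35, 104, 62).
10%: (35 + 22 = 57→57, 104 + 15.1 = 119.1→119, 62 + 19.3 = 81.3→81) → #397751
20%: (35 + 44 = 79→79, 104 + 30.2 = 134.2→134, 62 + 38.6 = 100.6→101) → #4f8665
30%: (35 + 66 = 101→101, 104 + 45.3 = 149.3→149, 62 + 57.9 = 119.9→120) → #659578

#397751, #4f8665, #659578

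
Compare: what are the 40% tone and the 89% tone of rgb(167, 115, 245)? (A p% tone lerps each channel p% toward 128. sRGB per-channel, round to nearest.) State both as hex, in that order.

#9778C6, #847F8D

40% tone:
  R: 167 − 15.6 = 151.4 → 151
  G: 115 + 0.4×(128−115) = 115 + 5.2 = 120.2 → 120
  B: 245 − 46.8 = 198.2 → 198
  → #9778C6
89% tone:
  R: 167 + 0.89×(128−167) = 167 − 34.71 = 132.29 → 132
  G: 115 + 11.57 = 126.57 → 127
  B: 245 + 0.89×(128−245) = 245 − 104.13 = 140.87 → 141
  → #847F8D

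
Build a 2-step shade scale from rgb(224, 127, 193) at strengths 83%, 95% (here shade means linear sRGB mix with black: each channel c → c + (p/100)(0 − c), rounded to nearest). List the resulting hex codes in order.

83%: (224 − 185.92 = 38.08→38, 127 − 105.41 = 21.59→22, 193 − 160.19 = 32.81→33) → #261621
95%: (224 − 212.8 = 11.2→11, 127 − 120.65 = 6.35→6, 193 − 183.35 = 9.65→10) → #0B060A

#261621, #0B060A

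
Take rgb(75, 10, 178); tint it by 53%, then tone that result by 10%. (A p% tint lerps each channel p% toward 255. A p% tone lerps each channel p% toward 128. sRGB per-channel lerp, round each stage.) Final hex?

A 53% tint moves each channel 53% toward 255:
  R: 75 + 0.53×(255−75) = 75 + 95.4 = 170.4 → 170
  G: 10 + 129.85 = 139.85 → 140
  B: 178 + 40.81 = 218.81 → 219
After the tint: rgb(170, 140, 219) = #aa8cdb.
Per channel, c → c + 0.1(128 − c):
  R: 170 + 0.1×(128−170) = 170 − 4.2 = 165.8 → 166
  G: 140 + 0.1×(128−140) = 140 − 1.2 = 138.8 → 139
  B: 219 + 0.1×(128−219) = 219 − 9.1 = 209.9 → 210
rgb(166, 139, 210) = #a68bd2.

#a68bd2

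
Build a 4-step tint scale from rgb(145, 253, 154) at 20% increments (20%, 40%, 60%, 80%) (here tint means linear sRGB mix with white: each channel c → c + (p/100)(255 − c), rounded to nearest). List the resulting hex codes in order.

20%: (145 + 22 = 167→167, 253→253, 154 + 20.2 = 174.2→174) → #A7FDAE
40%: (145 + 44 = 189→189, 253 + 0.8 = 253.8→254, 154 + 40.4 = 194.4→194) → #BDFEC2
60%: (145 + 66 = 211→211, 253 + 1.2 = 254.2→254, 154 + 60.6 = 214.6→215) → #D3FED7
80%: (145 + 88 = 233→233, 253 + 1.6 = 254.6→255, 154 + 80.8 = 234.8→235) → #E9FFEB

#A7FDAE, #BDFEC2, #D3FED7, #E9FFEB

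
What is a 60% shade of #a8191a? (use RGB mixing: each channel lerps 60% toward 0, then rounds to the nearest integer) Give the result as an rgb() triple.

#a8191a is rgb(168, 25, 26).
A 60% shade moves each channel 60% toward 0:
  R: 168 + 0.6×(0−168) = 168 − 100.8 = 67.2 → 67
  G: 25 + 0.6×(0−25) = 25 − 15 = 10 → 10
  B: 26 − 15.6 = 10.4 → 10

rgb(67, 10, 10)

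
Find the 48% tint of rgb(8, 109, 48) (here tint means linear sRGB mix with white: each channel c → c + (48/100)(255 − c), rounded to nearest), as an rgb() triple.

rgb(127, 179, 147)

Per channel, c → c + 0.48(255 − c):
  R: 8 + 0.48×(255−8) = 8 + 118.56 = 126.56 → 127
  G: 109 + 0.48×(255−109) = 109 + 70.08 = 179.08 → 179
  B: 48 + 0.48×(255−48) = 48 + 99.36 = 147.36 → 147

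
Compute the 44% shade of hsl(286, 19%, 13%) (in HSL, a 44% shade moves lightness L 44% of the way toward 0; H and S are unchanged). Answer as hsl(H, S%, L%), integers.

L moves 44% from 13 toward 0: 13 − 5.72 = 7.28 → 7.
H and S are unchanged.

hsl(286, 19%, 7%)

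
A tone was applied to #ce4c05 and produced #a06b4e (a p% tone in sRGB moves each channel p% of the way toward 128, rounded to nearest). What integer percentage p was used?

#ce4c05 is rgb(206, 76, 5); #a06b4e is rgb(160, 107, 78).
On the B channel (widest range): 78 ≈ 5 + (p/100)(128 − 5), so p ≈ 100×(78 − 5)/(128 − 5) = 7300/123 = 59.35.
p = 59 reproduces all three channels after rounding.

59%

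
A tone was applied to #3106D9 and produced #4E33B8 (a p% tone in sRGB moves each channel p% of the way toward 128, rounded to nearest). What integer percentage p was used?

#3106D9 is rgb(49, 6, 217); #4E33B8 is rgb(78, 51, 184).
On the G channel (widest range): 51 ≈ 6 + (p/100)(128 − 6), so p ≈ 100×(51 − 6)/(128 − 6) = 4500/122 = 36.89.
p = 37 reproduces all three channels after rounding.

37%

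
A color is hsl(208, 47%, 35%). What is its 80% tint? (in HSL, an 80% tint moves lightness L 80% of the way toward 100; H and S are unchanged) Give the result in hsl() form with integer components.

L moves 80% from 35 toward 100: 35 + 52 = 87 → 87.
H and S are unchanged.

hsl(208, 47%, 87%)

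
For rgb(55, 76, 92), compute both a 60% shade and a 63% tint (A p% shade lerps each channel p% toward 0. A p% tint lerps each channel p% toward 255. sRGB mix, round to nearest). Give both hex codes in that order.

#161E25, #B5BDC3

60% shade:
  R: 55 + 0.6×(0−55) = 55 − 33 = 22 → 22
  G: 76 + 0.6×(0−76) = 76 − 45.6 = 30.4 → 30
  B: 92 − 55.2 = 36.8 → 37
  → #161E25
63% tint:
  R: 55 + 126 = 181 → 181
  G: 76 + 0.63×(255−76) = 76 + 112.77 = 188.77 → 189
  B: 92 + 102.69 = 194.69 → 195
  → #B5BDC3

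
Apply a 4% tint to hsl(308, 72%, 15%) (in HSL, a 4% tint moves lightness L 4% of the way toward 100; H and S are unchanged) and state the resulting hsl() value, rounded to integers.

hsl(308, 72%, 18%)

L moves 4% from 15 toward 100: 15 + 3.4 = 18.4 → 18.
H and S are unchanged.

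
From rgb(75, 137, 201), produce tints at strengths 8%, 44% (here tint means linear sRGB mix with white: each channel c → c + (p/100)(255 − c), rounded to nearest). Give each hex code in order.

8%: (75 + 14.4 = 89.4→89, 137 + 9.44 = 146.44→146, 201 + 4.32 = 205.32→205) → #5992CD
44%: (75 + 79.2 = 154.2→154, 137 + 51.92 = 188.92→189, 201 + 23.76 = 224.76→225) → #9ABDE1

#5992CD, #9ABDE1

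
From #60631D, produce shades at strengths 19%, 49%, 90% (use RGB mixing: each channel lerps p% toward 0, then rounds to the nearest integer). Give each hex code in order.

#4E5017, #31320F, #0A0A03

#60631D is rgb(96, 99, 29).
19%: (96 − 18.24 = 77.76→78, 99 − 18.81 = 80.19→80, 29 − 5.51 = 23.49→23) → #4E5017
49%: (96 − 47.04 = 48.96→49, 99 − 48.51 = 50.49→50, 29 − 14.21 = 14.79→15) → #31320F
90%: (96 − 86.4 = 9.6→10, 99 − 89.1 = 9.9→10, 29 − 26.1 = 2.9→3) → #0A0A03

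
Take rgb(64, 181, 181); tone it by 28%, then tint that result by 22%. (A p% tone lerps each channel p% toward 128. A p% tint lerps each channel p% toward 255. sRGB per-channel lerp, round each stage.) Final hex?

Lerp each channel 28% toward 128:
  R: 64 + 17.92 = 81.92 → 82
  G: 181 + 0.28×(128−181) = 181 − 14.84 = 166.16 → 166
  B: 181 − 14.84 = 166.16 → 166
After the tone: rgb(82, 166, 166) = #52a6a6.
A 22% tint moves each channel 22% toward 255:
  R: 82 + 38.06 = 120.06 → 120
  G: 166 + 0.22×(255−166) = 166 + 19.58 = 185.58 → 186
  B: 166 + 0.22×(255−166) = 166 + 19.58 = 185.58 → 186
rgb(120, 186, 186) = #78baba.

#78baba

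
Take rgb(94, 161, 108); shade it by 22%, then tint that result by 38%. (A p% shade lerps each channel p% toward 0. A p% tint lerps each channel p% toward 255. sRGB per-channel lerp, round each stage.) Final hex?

#8EAF95

A 22% shade moves each channel 22% toward 0:
  R: 94 − 20.68 = 73.32 → 73
  G: 161 + 0.22×(0−161) = 161 − 35.42 = 125.58 → 126
  B: 108 − 23.76 = 84.24 → 84
After the shade: rgb(73, 126, 84) = #497E54.
Lerp each channel 38% toward 255:
  R: 73 + 69.16 = 142.16 → 142
  G: 126 + 0.38×(255−126) = 126 + 49.02 = 175.02 → 175
  B: 84 + 0.38×(255−84) = 84 + 64.98 = 148.98 → 149
rgb(142, 175, 149) = #8EAF95.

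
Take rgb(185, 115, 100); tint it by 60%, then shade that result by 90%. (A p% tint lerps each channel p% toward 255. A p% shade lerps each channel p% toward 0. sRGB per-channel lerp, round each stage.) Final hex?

#171413

Lerp each channel 60% toward 255:
  R: 185 + 0.6×(255−185) = 185 + 42 = 227 → 227
  G: 115 + 0.6×(255−115) = 115 + 84 = 199 → 199
  B: 100 + 0.6×(255−100) = 100 + 93 = 193 → 193
After the tint: rgb(227, 199, 193) = #E3C7C1.
Lerp each channel 90% toward 0:
  R: 227 + 0.9×(0−227) = 227 − 204.3 = 22.7 → 23
  G: 199 − 179.1 = 19.9 → 20
  B: 193 − 173.7 = 19.3 → 19
rgb(23, 20, 19) = #171413.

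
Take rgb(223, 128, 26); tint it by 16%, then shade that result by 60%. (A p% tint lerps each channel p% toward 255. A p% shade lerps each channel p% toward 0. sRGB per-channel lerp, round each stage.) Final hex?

Per channel, c → c + 0.16(255 − c):
  R: 223 + 5.12 = 228.12 → 228
  G: 128 + 0.16×(255−128) = 128 + 20.32 = 148.32 → 148
  B: 26 + 36.64 = 62.64 → 63
After the tint: rgb(228, 148, 63) = #E4943F.
A 60% shade moves each channel 60% toward 0:
  R: 228 + 0.6×(0−228) = 228 − 136.8 = 91.2 → 91
  G: 148 − 88.8 = 59.2 → 59
  B: 63 + 0.6×(0−63) = 63 − 37.8 = 25.2 → 25
rgb(91, 59, 25) = #5B3B19.

#5B3B19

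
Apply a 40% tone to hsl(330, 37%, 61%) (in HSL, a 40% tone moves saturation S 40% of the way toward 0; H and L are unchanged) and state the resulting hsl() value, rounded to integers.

hsl(330, 22%, 61%)

S moves 40% from 37 toward 0: 37 − 14.8 = 22.2 → 22.
H and L are unchanged.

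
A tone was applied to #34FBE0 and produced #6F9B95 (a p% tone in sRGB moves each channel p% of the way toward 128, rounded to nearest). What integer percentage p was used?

#34FBE0 is rgb(52, 251, 224); #6F9B95 is rgb(111, 155, 149).
On the G channel (widest range): 155 ≈ 251 + (p/100)(128 − 251), so p ≈ 100×(155 − 251)/(128 − 251) = -9600/-123 = 78.05.
p = 78 reproduces all three channels after rounding.

78%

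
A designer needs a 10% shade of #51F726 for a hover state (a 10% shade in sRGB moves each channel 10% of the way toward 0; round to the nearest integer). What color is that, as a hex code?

#51F726 is rgb(81, 247, 38).
Lerp each channel 10% toward 0:
  R: 81 + 0.1×(0−81) = 81 − 8.1 = 72.9 → 73
  G: 247 + 0.1×(0−247) = 247 − 24.7 = 222.3 → 222
  B: 38 + 0.1×(0−38) = 38 − 3.8 = 34.2 → 34
rgb(73, 222, 34) = #49DE22.

#49DE22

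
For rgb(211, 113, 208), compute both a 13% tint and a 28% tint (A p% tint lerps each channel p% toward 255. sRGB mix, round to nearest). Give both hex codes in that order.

#d983d6, #df99dd

13% tint:
  R: 211 + 0.13×(255−211) = 211 + 5.72 = 216.72 → 217
  G: 113 + 0.13×(255−113) = 113 + 18.46 = 131.46 → 131
  B: 208 + 6.11 = 214.11 → 214
  → #d983d6
28% tint:
  R: 211 + 0.28×(255−211) = 211 + 12.32 = 223.32 → 223
  G: 113 + 0.28×(255−113) = 113 + 39.76 = 152.76 → 153
  B: 208 + 0.28×(255−208) = 208 + 13.16 = 221.16 → 221
  → #df99dd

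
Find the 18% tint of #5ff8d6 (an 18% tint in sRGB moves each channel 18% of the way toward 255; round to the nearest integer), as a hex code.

#5ff8d6 is rgb(95, 248, 214).
Per channel, c → c + 0.18(255 − c):
  R: 95 + 0.18×(255−95) = 95 + 28.8 = 123.8 → 124
  G: 248 + 1.26 = 249.26 → 249
  B: 214 + 7.38 = 221.38 → 221
rgb(124, 249, 221) = #7cf9dd.

#7cf9dd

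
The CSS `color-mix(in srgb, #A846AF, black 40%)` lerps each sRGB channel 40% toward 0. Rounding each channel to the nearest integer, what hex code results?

#A846AF is rgb(168, 70, 175).
Lerp each channel 40% toward 0:
  R: 168 − 67.2 = 100.8 → 101
  G: 70 + 0.4×(0−70) = 70 − 28 = 42 → 42
  B: 175 + 0.4×(0−175) = 175 − 70 = 105 → 105
rgb(101, 42, 105) = #652A69.

#652A69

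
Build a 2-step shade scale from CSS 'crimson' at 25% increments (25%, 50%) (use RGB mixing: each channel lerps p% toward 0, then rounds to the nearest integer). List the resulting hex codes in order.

#A50F2D, #6E0A1E

CSS crimson is rgb(220, 20, 60).
25%: (220 − 55 = 165→165, 20 − 5 = 15→15, 60 − 15 = 45→45) → #A50F2D
50%: (220 − 110 = 110→110, 20 − 10 = 10→10, 60 − 30 = 30→30) → #6E0A1E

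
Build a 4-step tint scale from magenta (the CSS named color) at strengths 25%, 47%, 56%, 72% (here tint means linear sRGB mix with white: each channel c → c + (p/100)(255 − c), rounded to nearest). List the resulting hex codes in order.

#ff40ff, #ff78ff, #ff8fff, #ffb8ff

CSS magenta is rgb(255, 0, 255).
25%: (255→255, 0 + 63.75 = 63.75→64, 255→255) → #ff40ff
47%: (255→255, 0 + 119.85 = 119.85→120, 255→255) → #ff78ff
56%: (255→255, 0 + 142.8 = 142.8→143, 255→255) → #ff8fff
72%: (255→255, 0 + 183.6 = 183.6→184, 255→255) → #ffb8ff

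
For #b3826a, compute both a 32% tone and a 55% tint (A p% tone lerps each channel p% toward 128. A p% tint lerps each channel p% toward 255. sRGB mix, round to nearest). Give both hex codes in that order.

#a38171, #ddc7bc

#b3826a is rgb(179, 130, 106).
32% tone:
  R: 179 + 0.32×(128−179) = 179 − 16.32 = 162.68 → 163
  G: 130 − 0.64 = 129.36 → 129
  B: 106 + 0.32×(128−106) = 106 + 7.04 = 113.04 → 113
  → #a38171
55% tint:
  R: 179 + 0.55×(255−179) = 179 + 41.8 = 220.8 → 221
  G: 130 + 0.55×(255−130) = 130 + 68.75 = 198.75 → 199
  B: 106 + 81.95 = 187.95 → 188
  → #ddc7bc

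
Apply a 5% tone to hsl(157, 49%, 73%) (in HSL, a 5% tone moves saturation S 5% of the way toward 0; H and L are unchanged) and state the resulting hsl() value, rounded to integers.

hsl(157, 47%, 73%)

S moves 5% from 49 toward 0: 49 − 2.45 = 46.55 → 47.
H and L are unchanged.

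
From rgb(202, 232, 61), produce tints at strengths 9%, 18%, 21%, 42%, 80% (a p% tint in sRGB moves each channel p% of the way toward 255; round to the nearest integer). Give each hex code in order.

#CFEA4E, #D4EC60, #D5ED66, #E0F28E, #F4FAD8

9%: (202 + 4.77 = 206.77→207, 232 + 2.07 = 234.07→234, 61 + 17.46 = 78.46→78) → #CFEA4E
18%: (202 + 9.54 = 211.54→212, 232 + 4.14 = 236.14→236, 61 + 34.92 = 95.92→96) → #D4EC60
21%: (202 + 11.13 = 213.13→213, 232 + 4.83 = 236.83→237, 61 + 40.74 = 101.74→102) → #D5ED66
42%: (202 + 22.26 = 224.26→224, 232 + 9.66 = 241.66→242, 61 + 81.48 = 142.48→142) → #E0F28E
80%: (202 + 42.4 = 244.4→244, 232 + 18.4 = 250.4→250, 61 + 155.2 = 216.2→216) → #F4FAD8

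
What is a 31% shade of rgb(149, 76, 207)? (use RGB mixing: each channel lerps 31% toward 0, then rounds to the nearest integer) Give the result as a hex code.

#67348F

Per channel, c → c + 0.31(0 − c):
  R: 149 − 46.19 = 102.81 → 103
  G: 76 − 23.56 = 52.44 → 52
  B: 207 − 64.17 = 142.83 → 143
rgb(103, 52, 143) = #67348F.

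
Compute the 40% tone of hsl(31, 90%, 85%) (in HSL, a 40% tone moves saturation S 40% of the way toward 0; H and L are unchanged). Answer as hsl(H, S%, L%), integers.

hsl(31, 54%, 85%)

S moves 40% from 90 toward 0: 90 − 36 = 54 → 54.
H and L are unchanged.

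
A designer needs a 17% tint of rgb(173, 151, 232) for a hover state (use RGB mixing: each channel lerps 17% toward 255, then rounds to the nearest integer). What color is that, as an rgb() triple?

rgb(187, 169, 236)

Lerp each channel 17% toward 255:
  R: 173 + 0.17×(255−173) = 173 + 13.94 = 186.94 → 187
  G: 151 + 0.17×(255−151) = 151 + 17.68 = 168.68 → 169
  B: 232 + 0.17×(255−232) = 232 + 3.91 = 235.91 → 236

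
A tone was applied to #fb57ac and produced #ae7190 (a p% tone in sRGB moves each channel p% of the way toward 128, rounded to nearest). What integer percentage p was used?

63%

#fb57ac is rgb(251, 87, 172); #ae7190 is rgb(174, 113, 144).
On the R channel (widest range): 174 ≈ 251 + (p/100)(128 − 251), so p ≈ 100×(174 − 251)/(128 − 251) = -7700/-123 = 62.60.
p = 63 reproduces all three channels after rounding.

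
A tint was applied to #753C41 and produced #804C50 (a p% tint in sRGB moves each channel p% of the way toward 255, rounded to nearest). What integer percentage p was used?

#753C41 is rgb(117, 60, 65); #804C50 is rgb(128, 76, 80).
On the G channel (widest range): 76 ≈ 60 + (p/100)(255 − 60), so p ≈ 100×(76 − 60)/(255 − 60) = 1600/195 = 8.21.
p = 8 reproduces all three channels after rounding.

8%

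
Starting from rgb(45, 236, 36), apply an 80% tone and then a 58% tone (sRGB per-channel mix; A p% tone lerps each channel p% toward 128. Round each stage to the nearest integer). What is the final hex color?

An 80% tone moves each channel 80% toward 128:
  R: 45 + 0.8×(128−45) = 45 + 66.4 = 111.4 → 111
  G: 236 + 0.8×(128−236) = 236 − 86.4 = 149.6 → 150
  B: 36 + 73.6 = 109.6 → 110
After the tone: rgb(111, 150, 110) = #6f966e.
Lerp each channel 58% toward 128:
  R: 111 + 0.58×(128−111) = 111 + 9.86 = 120.86 → 121
  G: 150 + 0.58×(128−150) = 150 − 12.76 = 137.24 → 137
  B: 110 + 0.58×(128−110) = 110 + 10.44 = 120.44 → 120
rgb(121, 137, 120) = #798978.

#798978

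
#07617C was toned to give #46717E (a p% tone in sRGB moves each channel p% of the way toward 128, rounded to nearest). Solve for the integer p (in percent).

52%

#07617C is rgb(7, 97, 124); #46717E is rgb(70, 113, 126).
On the R channel (widest range): 70 ≈ 7 + (p/100)(128 − 7), so p ≈ 100×(70 − 7)/(128 − 7) = 6300/121 = 52.07.
p = 52 reproduces all three channels after rounding.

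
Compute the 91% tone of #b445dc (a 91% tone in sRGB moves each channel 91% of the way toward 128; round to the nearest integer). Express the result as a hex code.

#b445dc is rgb(180, 69, 220).
Lerp each channel 91% toward 128:
  R: 180 − 47.32 = 132.68 → 133
  G: 69 + 0.91×(128−69) = 69 + 53.69 = 122.69 → 123
  B: 220 − 83.72 = 136.28 → 136
rgb(133, 123, 136) = #857b88.

#857b88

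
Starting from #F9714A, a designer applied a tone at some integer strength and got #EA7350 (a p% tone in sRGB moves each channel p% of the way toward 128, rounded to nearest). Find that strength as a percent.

12%

#F9714A is rgb(249, 113, 74); #EA7350 is rgb(234, 115, 80).
On the R channel (widest range): 234 ≈ 249 + (p/100)(128 − 249), so p ≈ 100×(234 − 249)/(128 − 249) = -1500/-121 = 12.40.
p = 12 reproduces all three channels after rounding.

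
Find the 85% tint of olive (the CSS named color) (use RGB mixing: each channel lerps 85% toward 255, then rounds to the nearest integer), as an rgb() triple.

CSS olive is rgb(128, 128, 0).
Per channel, c → c + 0.85(255 − c):
  R: 128 + 0.85×(255−128) = 128 + 107.95 = 235.95 → 236
  G: 128 + 107.95 = 235.95 → 236
  B: 0 + 216.75 = 216.75 → 217

rgb(236, 236, 217)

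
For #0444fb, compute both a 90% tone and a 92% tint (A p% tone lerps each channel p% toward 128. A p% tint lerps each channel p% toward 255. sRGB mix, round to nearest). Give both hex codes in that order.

#0444fb is rgb(4, 68, 251).
90% tone:
  R: 4 + 111.6 = 115.6 → 116
  G: 68 + 54 = 122 → 122
  B: 251 − 110.7 = 140.3 → 140
  → #747a8c
92% tint:
  R: 4 + 0.92×(255−4) = 4 + 230.92 = 234.92 → 235
  G: 68 + 0.92×(255−68) = 68 + 172.04 = 240.04 → 240
  B: 251 + 3.68 = 254.68 → 255
  → #ebf0ff

#747a8c, #ebf0ff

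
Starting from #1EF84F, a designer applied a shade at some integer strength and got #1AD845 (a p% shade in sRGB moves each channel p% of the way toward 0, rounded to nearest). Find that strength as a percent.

13%

#1EF84F is rgb(30, 248, 79); #1AD845 is rgb(26, 216, 69).
On the G channel (widest range): 216 ≈ 248 + (p/100)(0 − 248), so p ≈ 100×(216 − 248)/(0 − 248) = -3200/-248 = 12.90.
p = 13 reproduces all three channels after rounding.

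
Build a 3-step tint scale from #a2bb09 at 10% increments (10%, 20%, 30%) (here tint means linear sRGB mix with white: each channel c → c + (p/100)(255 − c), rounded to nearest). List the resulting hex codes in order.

#a2bb09 is rgb(162, 187, 9).
10%: (162 + 9.3 = 171.3→171, 187 + 6.8 = 193.8→194, 9 + 24.6 = 33.6→34) → #abc222
20%: (162 + 18.6 = 180.6→181, 187 + 13.6 = 200.6→201, 9 + 49.2 = 58.2→58) → #b5c93a
30%: (162 + 27.9 = 189.9→190, 187 + 20.4 = 207.4→207, 9 + 73.8 = 82.8→83) → #becf53

#abc222, #b5c93a, #becf53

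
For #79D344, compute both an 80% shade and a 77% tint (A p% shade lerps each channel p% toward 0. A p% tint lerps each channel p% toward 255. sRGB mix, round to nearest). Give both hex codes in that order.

#182A0E, #E0F5D4

#79D344 is rgb(121, 211, 68).
80% shade:
  R: 121 − 96.8 = 24.2 → 24
  G: 211 − 168.8 = 42.2 → 42
  B: 68 − 54.4 = 13.6 → 14
  → #182A0E
77% tint:
  R: 121 + 103.18 = 224.18 → 224
  G: 211 + 33.88 = 244.88 → 245
  B: 68 + 0.77×(255−68) = 68 + 143.99 = 211.99 → 212
  → #E0F5D4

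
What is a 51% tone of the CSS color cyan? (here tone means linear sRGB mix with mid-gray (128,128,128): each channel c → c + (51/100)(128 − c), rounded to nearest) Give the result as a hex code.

CSS cyan is rgb(0, 255, 255).
A 51% tone moves each channel 51% toward 128:
  R: 0 + 65.28 = 65.28 → 65
  G: 255 + 0.51×(128−255) = 255 − 64.77 = 190.23 → 190
  B: 255 − 64.77 = 190.23 → 190
rgb(65, 190, 190) = #41bebe.

#41bebe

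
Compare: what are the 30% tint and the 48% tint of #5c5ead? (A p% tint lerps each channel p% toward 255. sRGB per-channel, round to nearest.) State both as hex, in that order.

#5c5ead is rgb(92, 94, 173).
30% tint:
  R: 92 + 48.9 = 140.9 → 141
  G: 94 + 48.3 = 142.3 → 142
  B: 173 + 0.3×(255−173) = 173 + 24.6 = 197.6 → 198
  → #8d8ec6
48% tint:
  R: 92 + 78.24 = 170.24 → 170
  G: 94 + 77.28 = 171.28 → 171
  B: 173 + 39.36 = 212.36 → 212
  → #aaabd4

#8d8ec6, #aaabd4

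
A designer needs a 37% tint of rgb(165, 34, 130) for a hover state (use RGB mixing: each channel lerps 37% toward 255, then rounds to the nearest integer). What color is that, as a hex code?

Lerp each channel 37% toward 255:
  R: 165 + 0.37×(255−165) = 165 + 33.3 = 198.3 → 198
  G: 34 + 0.37×(255−34) = 34 + 81.77 = 115.77 → 116
  B: 130 + 46.25 = 176.25 → 176
rgb(198, 116, 176) = #C674B0.

#C674B0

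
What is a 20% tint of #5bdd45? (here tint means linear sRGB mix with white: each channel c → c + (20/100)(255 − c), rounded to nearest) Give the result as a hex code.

#5bdd45 is rgb(91, 221, 69).
A 20% tint moves each channel 20% toward 255:
  R: 91 + 32.8 = 123.8 → 124
  G: 221 + 6.8 = 227.8 → 228
  B: 69 + 37.2 = 106.2 → 106
rgb(124, 228, 106) = #7ce46a.

#7ce46a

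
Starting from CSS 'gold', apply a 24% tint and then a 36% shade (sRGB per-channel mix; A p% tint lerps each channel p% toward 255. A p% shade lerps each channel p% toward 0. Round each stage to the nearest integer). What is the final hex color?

#a39027

CSS gold is rgb(255, 215, 0).
A 24% tint moves each channel 24% toward 255:
  R: 255 + 0.24×(255−255) = 255 + 0 = 255 → 255
  G: 215 + 0.24×(255−215) = 215 + 9.6 = 224.6 → 225
  B: 0 + 0.24×(255−0) = 0 + 61.2 = 61.2 → 61
After the tint: rgb(255, 225, 61) = #ffe13d.
Lerp each channel 36% toward 0:
  R: 255 + 0.36×(0−255) = 255 − 91.8 = 163.2 → 163
  G: 225 + 0.36×(0−225) = 225 − 81 = 144 → 144
  B: 61 − 21.96 = 39.04 → 39
rgb(163, 144, 39) = #a39027.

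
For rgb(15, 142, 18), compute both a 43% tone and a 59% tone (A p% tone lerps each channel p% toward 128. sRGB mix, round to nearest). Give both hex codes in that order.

43% tone:
  R: 15 + 48.59 = 63.59 → 64
  G: 142 + 0.43×(128−142) = 142 − 6.02 = 135.98 → 136
  B: 18 + 0.43×(128−18) = 18 + 47.3 = 65.3 → 65
  → #408841
59% tone:
  R: 15 + 66.67 = 81.67 → 82
  G: 142 + 0.59×(128−142) = 142 − 8.26 = 133.74 → 134
  B: 18 + 64.9 = 82.9 → 83
  → #528653

#408841, #528653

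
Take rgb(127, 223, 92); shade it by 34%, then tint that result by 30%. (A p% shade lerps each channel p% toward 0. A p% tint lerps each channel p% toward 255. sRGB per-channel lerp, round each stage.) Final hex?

#87B377

Lerp each channel 34% toward 0:
  R: 127 + 0.34×(0−127) = 127 − 43.18 = 83.82 → 84
  G: 223 + 0.34×(0−223) = 223 − 75.82 = 147.18 → 147
  B: 92 − 31.28 = 60.72 → 61
After the shade: rgb(84, 147, 61) = #54933D.
A 30% tint moves each channel 30% toward 255:
  R: 84 + 0.3×(255−84) = 84 + 51.3 = 135.3 → 135
  G: 147 + 0.3×(255−147) = 147 + 32.4 = 179.4 → 179
  B: 61 + 58.2 = 119.2 → 119
rgb(135, 179, 119) = #87B377.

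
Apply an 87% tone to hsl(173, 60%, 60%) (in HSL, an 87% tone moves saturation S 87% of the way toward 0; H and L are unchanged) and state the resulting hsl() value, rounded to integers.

hsl(173, 8%, 60%)

S moves 87% from 60 toward 0: 60 − 52.2 = 7.8 → 8.
H and L are unchanged.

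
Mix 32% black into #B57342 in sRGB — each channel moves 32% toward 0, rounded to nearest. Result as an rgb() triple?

#B57342 is rgb(181, 115, 66).
A 32% shade moves each channel 32% toward 0:
  R: 181 + 0.32×(0−181) = 181 − 57.92 = 123.08 → 123
  G: 115 − 36.8 = 78.2 → 78
  B: 66 − 21.12 = 44.88 → 45

rgb(123, 78, 45)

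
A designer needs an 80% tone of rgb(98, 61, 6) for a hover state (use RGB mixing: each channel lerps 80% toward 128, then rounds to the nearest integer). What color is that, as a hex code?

Lerp each channel 80% toward 128:
  R: 98 + 24 = 122 → 122
  G: 61 + 0.8×(128−61) = 61 + 53.6 = 114.6 → 115
  B: 6 + 0.8×(128−6) = 6 + 97.6 = 103.6 → 104
rgb(122, 115, 104) = #7A7368.

#7A7368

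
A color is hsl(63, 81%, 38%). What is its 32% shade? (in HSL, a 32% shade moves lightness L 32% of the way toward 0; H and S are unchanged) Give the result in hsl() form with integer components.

L moves 32% from 38 toward 0: 38 − 12.16 = 25.84 → 26.
H and S are unchanged.

hsl(63, 81%, 26%)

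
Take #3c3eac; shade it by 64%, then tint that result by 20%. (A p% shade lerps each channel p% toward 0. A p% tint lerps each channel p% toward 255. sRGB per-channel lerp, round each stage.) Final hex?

#454565

#3c3eac is rgb(60, 62, 172).
Lerp each channel 64% toward 0:
  R: 60 − 38.4 = 21.6 → 22
  G: 62 − 39.68 = 22.32 → 22
  B: 172 − 110.08 = 61.92 → 62
After the shade: rgb(22, 22, 62) = #16163e.
Lerp each channel 20% toward 255:
  R: 22 + 46.6 = 68.6 → 69
  G: 22 + 46.6 = 68.6 → 69
  B: 62 + 0.2×(255−62) = 62 + 38.6 = 100.6 → 101
rgb(69, 69, 101) = #454565.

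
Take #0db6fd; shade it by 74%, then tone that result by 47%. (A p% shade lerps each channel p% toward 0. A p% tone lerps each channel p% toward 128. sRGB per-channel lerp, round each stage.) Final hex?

#3e555f

#0db6fd is rgb(13, 182, 253).
Per channel, c → c + 0.74(0 − c):
  R: 13 − 9.62 = 3.38 → 3
  G: 182 − 134.68 = 47.32 → 47
  B: 253 − 187.22 = 65.78 → 66
After the shade: rgb(3, 47, 66) = #032f42.
Lerp each channel 47% toward 128:
  R: 3 + 0.47×(128−3) = 3 + 58.75 = 61.75 → 62
  G: 47 + 0.47×(128−47) = 47 + 38.07 = 85.07 → 85
  B: 66 + 29.14 = 95.14 → 95
rgb(62, 85, 95) = #3e555f.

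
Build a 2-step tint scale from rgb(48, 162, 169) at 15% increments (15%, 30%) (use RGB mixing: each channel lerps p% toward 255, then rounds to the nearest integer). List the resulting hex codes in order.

#4FB0B6, #6EBEC3

15%: (48 + 31.05 = 79.05→79, 162 + 13.95 = 175.95→176, 169 + 12.9 = 181.9→182) → #4FB0B6
30%: (48 + 62.1 = 110.1→110, 162 + 27.9 = 189.9→190, 169 + 25.8 = 194.8→195) → #6EBEC3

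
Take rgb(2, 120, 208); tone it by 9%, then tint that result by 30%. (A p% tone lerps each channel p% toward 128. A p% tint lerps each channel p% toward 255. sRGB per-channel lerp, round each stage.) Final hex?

A 9% tone moves each channel 9% toward 128:
  R: 2 + 0.09×(128−2) = 2 + 11.34 = 13.34 → 13
  G: 120 + 0.09×(128−120) = 120 + 0.72 = 120.72 → 121
  B: 208 − 7.2 = 200.8 → 201
After the tone: rgb(13, 121, 201) = #0d79c9.
A 30% tint moves each channel 30% toward 255:
  R: 13 + 72.6 = 85.6 → 86
  G: 121 + 0.3×(255−121) = 121 + 40.2 = 161.2 → 161
  B: 201 + 16.2 = 217.2 → 217
rgb(86, 161, 217) = #56a1d9.

#56a1d9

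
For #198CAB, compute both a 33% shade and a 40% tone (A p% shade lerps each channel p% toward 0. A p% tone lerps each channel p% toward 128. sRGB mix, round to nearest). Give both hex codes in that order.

#115E73, #42879A

#198CAB is rgb(25, 140, 171).
33% shade:
  R: 25 + 0.33×(0−25) = 25 − 8.25 = 16.75 → 17
  G: 140 − 46.2 = 93.8 → 94
  B: 171 + 0.33×(0−171) = 171 − 56.43 = 114.57 → 115
  → #115E73
40% tone:
  R: 25 + 41.2 = 66.2 → 66
  G: 140 − 4.8 = 135.2 → 135
  B: 171 − 17.2 = 153.8 → 154
  → #42879A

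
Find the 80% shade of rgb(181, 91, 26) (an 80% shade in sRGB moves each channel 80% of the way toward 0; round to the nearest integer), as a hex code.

An 80% shade moves each channel 80% toward 0:
  R: 181 + 0.8×(0−181) = 181 − 144.8 = 36.2 → 36
  G: 91 + 0.8×(0−91) = 91 − 72.8 = 18.2 → 18
  B: 26 − 20.8 = 5.2 → 5
rgb(36, 18, 5) = #241205.

#241205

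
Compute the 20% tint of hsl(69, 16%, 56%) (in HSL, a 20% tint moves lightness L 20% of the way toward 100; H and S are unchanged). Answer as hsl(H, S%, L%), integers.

hsl(69, 16%, 65%)

L moves 20% from 56 toward 100: 56 + 8.8 = 64.8 → 65.
H and S are unchanged.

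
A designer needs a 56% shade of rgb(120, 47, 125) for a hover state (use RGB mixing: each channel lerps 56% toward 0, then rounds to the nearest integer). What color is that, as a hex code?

#351537

Per channel, c → c + 0.56(0 − c):
  R: 120 − 67.2 = 52.8 → 53
  G: 47 + 0.56×(0−47) = 47 − 26.32 = 20.68 → 21
  B: 125 + 0.56×(0−125) = 125 − 70 = 55 → 55
rgb(53, 21, 55) = #351537.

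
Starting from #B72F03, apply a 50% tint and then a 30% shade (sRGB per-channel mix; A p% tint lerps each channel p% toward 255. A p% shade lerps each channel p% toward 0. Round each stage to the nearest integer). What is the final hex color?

#996A5A

#B72F03 is rgb(183, 47, 3).
Lerp each channel 50% toward 255:
  R: 183 + 0.5×(255−183) = 183 + 36 = 219 → 219
  G: 47 + 104 = 151 → 151
  B: 3 + 0.5×(255−3) = 3 + 126 = 129 → 129
After the tint: rgb(219, 151, 129) = #DB9781.
A 30% shade moves each channel 30% toward 0:
  R: 219 − 65.7 = 153.3 → 153
  G: 151 + 0.3×(0−151) = 151 − 45.3 = 105.7 → 106
  B: 129 + 0.3×(0−129) = 129 − 38.7 = 90.3 → 90
rgb(153, 106, 90) = #996A5A.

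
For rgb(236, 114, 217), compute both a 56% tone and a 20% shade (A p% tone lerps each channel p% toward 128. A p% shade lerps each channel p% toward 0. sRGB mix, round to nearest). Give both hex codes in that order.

56% tone:
  R: 236 − 60.48 = 175.52 → 176
  G: 114 + 0.56×(128−114) = 114 + 7.84 = 121.84 → 122
  B: 217 + 0.56×(128−217) = 217 − 49.84 = 167.16 → 167
  → #b07aa7
20% shade:
  R: 236 + 0.2×(0−236) = 236 − 47.2 = 188.8 → 189
  G: 114 − 22.8 = 91.2 → 91
  B: 217 + 0.2×(0−217) = 217 − 43.4 = 173.6 → 174
  → #bd5bae

#b07aa7, #bd5bae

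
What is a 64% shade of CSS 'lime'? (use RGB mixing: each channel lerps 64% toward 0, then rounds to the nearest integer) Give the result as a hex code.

CSS lime is rgb(0, 255, 0).
Per channel, c → c + 0.64(0 − c):
  R: 0 + 0 = 0 → 0
  G: 255 + 0.64×(0−255) = 255 − 163.2 = 91.8 → 92
  B: 0 + 0 = 0 → 0
rgb(0, 92, 0) = #005C00.

#005C00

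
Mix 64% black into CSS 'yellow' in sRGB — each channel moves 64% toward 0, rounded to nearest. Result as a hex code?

#5C5C00

CSS yellow is rgb(255, 255, 0).
A 64% shade moves each channel 64% toward 0:
  R: 255 + 0.64×(0−255) = 255 − 163.2 = 91.8 → 92
  G: 255 + 0.64×(0−255) = 255 − 163.2 = 91.8 → 92
  B: 0 + 0.64×(0−0) = 0 + 0 = 0 → 0
rgb(92, 92, 0) = #5C5C00.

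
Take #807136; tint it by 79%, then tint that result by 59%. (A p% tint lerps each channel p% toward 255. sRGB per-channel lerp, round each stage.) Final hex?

#807136 is rgb(128, 113, 54).
Lerp each channel 79% toward 255:
  R: 128 + 0.79×(255−128) = 128 + 100.33 = 228.33 → 228
  G: 113 + 112.18 = 225.18 → 225
  B: 54 + 158.79 = 212.79 → 213
After the tint: rgb(228, 225, 213) = #E4E1D5.
Per channel, c → c + 0.59(255 − c):
  R: 228 + 0.59×(255−228) = 228 + 15.93 = 243.93 → 244
  G: 225 + 0.59×(255−225) = 225 + 17.7 = 242.7 → 243
  B: 213 + 0.59×(255−213) = 213 + 24.78 = 237.78 → 238
rgb(244, 243, 238) = #F4F3EE.

#F4F3EE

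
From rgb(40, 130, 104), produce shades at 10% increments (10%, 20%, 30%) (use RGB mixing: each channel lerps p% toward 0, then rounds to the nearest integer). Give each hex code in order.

10%: (40 − 4 = 36→36, 130 − 13 = 117→117, 104 − 10.4 = 93.6→94) → #24755e
20%: (40 − 8 = 32→32, 130 − 26 = 104→104, 104 − 20.8 = 83.2→83) → #206853
30%: (40 − 12 = 28→28, 130 − 39 = 91→91, 104 − 31.2 = 72.8→73) → #1c5b49

#24755e, #206853, #1c5b49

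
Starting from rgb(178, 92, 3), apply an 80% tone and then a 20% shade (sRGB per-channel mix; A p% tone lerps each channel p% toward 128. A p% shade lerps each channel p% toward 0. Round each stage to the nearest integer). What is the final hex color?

#6E6152

Lerp each channel 80% toward 128:
  R: 178 − 40 = 138 → 138
  G: 92 + 0.8×(128−92) = 92 + 28.8 = 120.8 → 121
  B: 3 + 100 = 103 → 103
After the tone: rgb(138, 121, 103) = #8A7967.
Per channel, c → c + 0.2(0 − c):
  R: 138 − 27.6 = 110.4 → 110
  G: 121 − 24.2 = 96.8 → 97
  B: 103 − 20.6 = 82.4 → 82
rgb(110, 97, 82) = #6E6152.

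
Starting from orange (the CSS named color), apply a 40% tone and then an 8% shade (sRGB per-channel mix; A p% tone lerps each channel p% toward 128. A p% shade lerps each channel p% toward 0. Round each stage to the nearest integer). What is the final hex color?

#BC8A2F

CSS orange is rgb(255, 165, 0).
Per channel, c → c + 0.4(128 − c):
  R: 255 + 0.4×(128−255) = 255 − 50.8 = 204.2 → 204
  G: 165 + 0.4×(128−165) = 165 − 14.8 = 150.2 → 150
  B: 0 + 0.4×(128−0) = 0 + 51.2 = 51.2 → 51
After the tone: rgb(204, 150, 51) = #CC9633.
An 8% shade moves each channel 8% toward 0:
  R: 204 + 0.08×(0−204) = 204 − 16.32 = 187.68 → 188
  G: 150 + 0.08×(0−150) = 150 − 12 = 138 → 138
  B: 51 + 0.08×(0−51) = 51 − 4.08 = 46.92 → 47
rgb(188, 138, 47) = #BC8A2F.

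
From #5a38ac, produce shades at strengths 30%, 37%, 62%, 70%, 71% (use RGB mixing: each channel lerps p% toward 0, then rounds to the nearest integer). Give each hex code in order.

#5a38ac is rgb(90, 56, 172).
30%: (90 − 27 = 63→63, 56 − 16.8 = 39.2→39, 172 − 51.6 = 120.4→120) → #3f2778
37%: (90 − 33.3 = 56.7→57, 56 − 20.72 = 35.28→35, 172 − 63.64 = 108.36→108) → #39236c
62%: (90 − 55.8 = 34.2→34, 56 − 34.72 = 21.28→21, 172 − 106.64 = 65.36→65) → #221541
70%: (90 − 63 = 27→27, 56 − 39.2 = 16.8→17, 172 − 120.4 = 51.6→52) → #1b1134
71%: (90 − 63.9 = 26.1→26, 56 − 39.76 = 16.24→16, 172 − 122.12 = 49.88→50) → #1a1032

#3f2778, #39236c, #221541, #1b1134, #1a1032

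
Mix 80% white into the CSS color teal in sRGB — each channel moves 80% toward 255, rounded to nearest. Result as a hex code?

CSS teal is rgb(0, 128, 128).
Per channel, c → c + 0.8(255 − c):
  R: 0 + 0.8×(255−0) = 0 + 204 = 204 → 204
  G: 128 + 101.6 = 229.6 → 230
  B: 128 + 101.6 = 229.6 → 230
rgb(204, 230, 230) = #cce6e6.

#cce6e6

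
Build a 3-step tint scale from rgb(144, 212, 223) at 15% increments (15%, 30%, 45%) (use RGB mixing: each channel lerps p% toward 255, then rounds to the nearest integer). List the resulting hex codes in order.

#A1DAE4, #B1E1E9, #C2E7ED

15%: (144 + 16.65 = 160.65→161, 212 + 6.45 = 218.45→218, 223 + 4.8 = 227.8→228) → #A1DAE4
30%: (144 + 33.3 = 177.3→177, 212 + 12.9 = 224.9→225, 223 + 9.6 = 232.6→233) → #B1E1E9
45%: (144 + 49.95 = 193.95→194, 212 + 19.35 = 231.35→231, 223 + 14.4 = 237.4→237) → #C2E7ED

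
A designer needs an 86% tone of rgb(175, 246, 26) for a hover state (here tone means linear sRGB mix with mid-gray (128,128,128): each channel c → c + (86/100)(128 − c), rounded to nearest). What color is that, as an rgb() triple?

rgb(135, 145, 114)

Per channel, c → c + 0.86(128 − c):
  R: 175 + 0.86×(128−175) = 175 − 40.42 = 134.58 → 135
  G: 246 + 0.86×(128−246) = 246 − 101.48 = 144.52 → 145
  B: 26 + 0.86×(128−26) = 26 + 87.72 = 113.72 → 114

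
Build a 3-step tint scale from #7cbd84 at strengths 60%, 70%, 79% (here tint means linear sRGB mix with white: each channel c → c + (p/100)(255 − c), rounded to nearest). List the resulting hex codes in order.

#cbe5ce, #d8ebda, #e3f1e5

#7cbd84 is rgb(124, 189, 132).
60%: (124 + 78.6 = 202.6→203, 189 + 39.6 = 228.6→229, 132 + 73.8 = 205.8→206) → #cbe5ce
70%: (124 + 91.7 = 215.7→216, 189 + 46.2 = 235.2→235, 132 + 86.1 = 218.1→218) → #d8ebda
79%: (124 + 103.49 = 227.49→227, 189 + 52.14 = 241.14→241, 132 + 97.17 = 229.17→229) → #e3f1e5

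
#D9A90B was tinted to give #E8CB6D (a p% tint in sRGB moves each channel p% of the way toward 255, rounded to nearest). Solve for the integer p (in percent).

#D9A90B is rgb(217, 169, 11); #E8CB6D is rgb(232, 203, 109).
On the B channel (widest range): 109 ≈ 11 + (p/100)(255 − 11), so p ≈ 100×(109 − 11)/(255 − 11) = 9800/244 = 40.16.
p = 40 reproduces all three channels after rounding.

40%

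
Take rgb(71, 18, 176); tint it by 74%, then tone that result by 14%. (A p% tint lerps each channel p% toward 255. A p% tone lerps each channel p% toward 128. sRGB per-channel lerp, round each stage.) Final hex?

Per channel, c → c + 0.74(255 − c):
  R: 71 + 0.74×(255−71) = 71 + 136.16 = 207.16 → 207
  G: 18 + 175.38 = 193.38 → 193
  B: 176 + 58.46 = 234.46 → 234
After the tint: rgb(207, 193, 234) = #CFC1EA.
Per channel, c → c + 0.14(128 − c):
  R: 207 − 11.06 = 195.94 → 196
  G: 193 + 0.14×(128−193) = 193 − 9.1 = 183.9 → 184
  B: 234 + 0.14×(128−234) = 234 − 14.84 = 219.16 → 219
rgb(196, 184, 219) = #C4B8DB.

#C4B8DB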